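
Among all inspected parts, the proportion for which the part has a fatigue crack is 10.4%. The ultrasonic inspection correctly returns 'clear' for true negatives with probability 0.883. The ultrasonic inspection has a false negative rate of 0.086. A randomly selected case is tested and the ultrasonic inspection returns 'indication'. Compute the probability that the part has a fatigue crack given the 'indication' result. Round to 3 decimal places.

Write H for 'the part has a fatigue crack'. Prior odds H:¬H = 0.104/0.896 = 0.11607. For the 'indication' outcome, the likelihood ratio is 0.914/0.117 = 7.8120.
Posterior odds = 0.11607 × 7.8120 = 0.90675, so P(H|E) = 0.90675/(1+0.90675) = 0.476.

P(H | E) ≈ 0.476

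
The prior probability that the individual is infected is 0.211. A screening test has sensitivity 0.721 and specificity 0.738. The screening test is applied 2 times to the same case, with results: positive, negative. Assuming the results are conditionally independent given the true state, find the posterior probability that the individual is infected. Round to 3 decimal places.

Posterior P(H) ≈ 0.218

Let H be the event that the individual is infected; start with P(H) = 0.211. P('positive'|H) = 0.721, P('positive'|¬H) = 0.262.
Update on result 1 ('positive'): P(H) ← 0.721·0.2110 / (0.721·0.2110 + 0.262·0.7890) = 0.15213/0.35885 = 0.4239.
Update on result 2 ('negative'): P(H) ← 0.279·0.4239 / (0.279·0.4239 + 0.738·0.5761) = 0.11828/0.54341 = 0.2177.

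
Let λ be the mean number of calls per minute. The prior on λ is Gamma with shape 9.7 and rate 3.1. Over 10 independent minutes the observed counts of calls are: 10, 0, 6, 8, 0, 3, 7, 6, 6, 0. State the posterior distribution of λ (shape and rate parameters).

Posterior: Gamma(shape=55.7, rate=13.1)

The Poisson likelihood adds the total count to the shape and the number of exposure periods to the rate. Here ∑xᵢ = 46 and n = 10, so shape 9.7→55.7 and rate 3.1→13.1.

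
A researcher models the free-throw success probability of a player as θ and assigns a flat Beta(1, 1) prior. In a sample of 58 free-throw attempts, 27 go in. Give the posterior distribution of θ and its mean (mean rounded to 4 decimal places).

The binomial likelihood is conjugate to the Beta prior: with 27 successes and 31 failures, the posterior is Beta(1+27, 1+31) = Beta(28, 32).
E[θ | data] = 28/(28+32) = 0.4667.

Posterior: Beta(28, 32); mean ≈ 0.4667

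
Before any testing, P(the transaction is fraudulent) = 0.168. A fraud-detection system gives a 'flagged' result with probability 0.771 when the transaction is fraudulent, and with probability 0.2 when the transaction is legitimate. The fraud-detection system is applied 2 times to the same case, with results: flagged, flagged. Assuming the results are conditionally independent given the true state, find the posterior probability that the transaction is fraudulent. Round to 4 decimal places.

Let H be the event that the transaction is fraudulent; start with P(H) = 0.168. P('flagged'|H) = 0.771, P('flagged'|¬H) = 0.2.
Update on result 1 ('flagged'): P(H) ← 0.771·0.1680 / (0.771·0.1680 + 0.2·0.8320) = 0.12953/0.29593 = 0.4377.
Update on result 2 ('flagged'): P(H) ← 0.771·0.4377 / (0.771·0.4377 + 0.2·0.5623) = 0.33747/0.44993 = 0.7500.

Posterior P(H) ≈ 0.7500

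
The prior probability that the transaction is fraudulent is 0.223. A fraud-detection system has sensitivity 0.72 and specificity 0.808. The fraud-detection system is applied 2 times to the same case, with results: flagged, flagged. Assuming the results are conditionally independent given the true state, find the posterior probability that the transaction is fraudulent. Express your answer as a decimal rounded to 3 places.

Let H be the event that the transaction is fraudulent; start with P(H) = 0.223. P('flagged'|H) = 0.72, P('flagged'|¬H) = 0.192.
Update on result 1 ('flagged'): P(H) ← 0.72·0.2230 / (0.72·0.2230 + 0.192·0.7770) = 0.16056/0.30974 = 0.5184.
Update on result 2 ('flagged'): P(H) ← 0.72·0.5184 / (0.72·0.5184 + 0.192·0.4816) = 0.37322/0.46570 = 0.8014.

Posterior P(H) ≈ 0.801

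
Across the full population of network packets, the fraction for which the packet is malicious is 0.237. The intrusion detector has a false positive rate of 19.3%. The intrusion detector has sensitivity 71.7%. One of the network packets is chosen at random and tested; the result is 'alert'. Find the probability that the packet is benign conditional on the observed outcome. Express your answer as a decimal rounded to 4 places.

Write H for 'the packet is malicious'. Prior odds H:¬H = 0.237/0.763 = 0.31062. For the 'alert' outcome, the likelihood ratio is 0.717/0.193 = 3.7150.
Posterior odds = 0.31062 × 3.7150 = 1.1539, so P(H|E) = 1.1539/(1+1.1539) = 0.5357. Then P(¬H|E) = 1 − 0.5357 = 0.4643.

P(¬H | E) ≈ 0.4643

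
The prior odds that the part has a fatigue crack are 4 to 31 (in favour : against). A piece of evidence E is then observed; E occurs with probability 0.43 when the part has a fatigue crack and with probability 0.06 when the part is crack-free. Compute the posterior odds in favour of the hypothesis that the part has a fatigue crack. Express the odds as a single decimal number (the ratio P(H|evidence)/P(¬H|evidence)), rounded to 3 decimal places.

Prior odds = 4/31 = 0.12903. In log-odds, ln(0.12903) = -2.0477.
Add log likelihood ratio: ln(7.1667) = 1.9694.
Posterior log-odds = -0.078252, so posterior odds = exp(-0.078252) = 0.92473.

Posterior odds ≈ 0.925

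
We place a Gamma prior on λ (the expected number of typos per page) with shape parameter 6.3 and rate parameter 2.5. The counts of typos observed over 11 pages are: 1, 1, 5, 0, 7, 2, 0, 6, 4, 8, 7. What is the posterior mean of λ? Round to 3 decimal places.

Posterior mean ≈ 3.504

The Poisson likelihood adds the total count to the shape and the number of exposure periods to the rate. Here ∑xᵢ = 41 and n = 11, so shape 6.3→47.3 and rate 2.5→13.5.
Posterior mean = shape/rate = 47.3/13.5 = 3.504.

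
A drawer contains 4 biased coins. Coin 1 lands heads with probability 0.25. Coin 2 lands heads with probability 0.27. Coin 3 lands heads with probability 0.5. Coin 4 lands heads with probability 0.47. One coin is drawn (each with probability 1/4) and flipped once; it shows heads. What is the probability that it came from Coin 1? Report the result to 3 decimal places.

P(heads|C1) = 0.25; P(heads|C2) = 0.27; P(heads|C3) = 0.5; P(heads|C4) = 0.47.
Prior × likelihood for each source: 0.25·0.25=0.06250, 0.25·0.27=0.06750, 0.25·0.5=0.1250, 0.25·0.47=0.1175. Summing gives P(heads) = 0.37250.
P(Coin 1 | heads) = 0.06250 / 0.37250 = 0.168.

Posterior probability ≈ 0.168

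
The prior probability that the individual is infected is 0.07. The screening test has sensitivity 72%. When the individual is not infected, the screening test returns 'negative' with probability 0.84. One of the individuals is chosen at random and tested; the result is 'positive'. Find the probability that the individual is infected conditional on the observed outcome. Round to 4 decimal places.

P(H | E) ≈ 0.2530

Write H for 'the individual is infected'. Prior odds H:¬H = 0.07/0.93 = 0.075269. For the 'positive' outcome, the likelihood ratio is 0.72/0.16 = 4.5000.
Posterior odds = 0.075269 × 4.5000 = 0.33871, so P(H|E) = 0.33871/(1+0.33871) = 0.2530.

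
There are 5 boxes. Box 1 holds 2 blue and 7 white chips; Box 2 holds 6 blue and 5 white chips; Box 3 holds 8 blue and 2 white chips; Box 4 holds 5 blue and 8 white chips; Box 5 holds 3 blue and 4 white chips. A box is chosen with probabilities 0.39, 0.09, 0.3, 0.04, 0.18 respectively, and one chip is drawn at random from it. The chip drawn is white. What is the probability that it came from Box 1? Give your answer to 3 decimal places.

Posterior probability ≈ 0.570

P(white|Box 1) = 0.7778; P(white|Box 2) = 0.4545; P(white|Box 3) = 0.2; P(white|Box 4) = 0.6154; P(white|Box 5) = 0.5714.
Prior × likelihood for each source: 0.39·0.7778=0.3033, 0.09·0.4545=0.04091, 0.3·0.2=0.06000, 0.04·0.6154=0.02462, 0.18·0.5714=0.1029. Summing gives P(white) = 0.53171.
P(Box 1 | white) = 0.3033 / 0.53171 = 0.570.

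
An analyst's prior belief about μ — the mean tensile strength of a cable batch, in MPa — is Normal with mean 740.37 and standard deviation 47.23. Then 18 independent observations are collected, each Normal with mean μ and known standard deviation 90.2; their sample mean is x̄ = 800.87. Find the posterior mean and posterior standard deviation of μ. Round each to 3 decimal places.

Prior precision 1/τ₀² = 1/47.23² = 0.00044830; data precision n/σ² = 18/90.2² = 0.00221238.
Posterior precision = 0.00044830 + 0.00221238 = 0.00266067, giving posterior SD = 1/√0.00266067 = 19.387.
Posterior mean = (0.00044830·740.37 + 0.00221238·800.87) / 0.00266067 = 790.676.

Posterior mean ≈ 790.676; posterior SD ≈ 19.387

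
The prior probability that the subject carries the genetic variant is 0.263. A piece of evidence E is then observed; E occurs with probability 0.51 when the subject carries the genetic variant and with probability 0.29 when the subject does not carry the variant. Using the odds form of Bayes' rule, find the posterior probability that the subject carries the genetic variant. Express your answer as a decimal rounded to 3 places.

Posterior probability ≈ 0.386

Prior odds = 0.263/(1−0.263) = 0.35685.
Likelihood ratio for E = 0.51/0.29 = 1.7586.
Posterior odds = prior odds × LR = 0.62757.
Posterior probability = odds/(1+odds) = 0.62757/1.6276 = 0.386.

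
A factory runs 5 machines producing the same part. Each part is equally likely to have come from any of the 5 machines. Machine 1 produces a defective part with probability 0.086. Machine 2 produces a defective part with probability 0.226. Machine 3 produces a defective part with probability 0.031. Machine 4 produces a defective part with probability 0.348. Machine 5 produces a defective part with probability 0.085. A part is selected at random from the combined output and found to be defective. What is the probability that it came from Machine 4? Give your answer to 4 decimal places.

Posterior probability ≈ 0.4485

Tabulate prior·likelihood by source: [1] prior 0.2, lik 0.086, product 0.01720; [2] prior 0.2, lik 0.226, product 0.04520; [3] prior 0.2, lik 0.031, product 0.006200; [4] prior 0.2, lik 0.348, product 0.06960; [5] prior 0.2, lik 0.085, product 0.01700.
Normalizing constant = 0.15520; the posterior for Machine 4 is its product over the sum, 0.06960/0.15520 = 0.4485.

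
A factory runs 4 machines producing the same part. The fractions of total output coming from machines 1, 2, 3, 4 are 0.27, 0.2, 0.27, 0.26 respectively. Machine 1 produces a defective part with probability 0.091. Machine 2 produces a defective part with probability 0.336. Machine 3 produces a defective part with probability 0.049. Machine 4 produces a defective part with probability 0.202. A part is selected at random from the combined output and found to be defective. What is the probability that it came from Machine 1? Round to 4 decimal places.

P(defective|M1) = 0.091; P(defective|M2) = 0.336; P(defective|M3) = 0.049; P(defective|M4) = 0.202.
Prior × likelihood for each source: 0.27·0.091=0.02457, 0.2·0.336=0.06720, 0.27·0.049=0.01323, 0.26·0.202=0.05252. Summing gives P(defective) = 0.15752.
P(Machine 1 | defective) = 0.02457 / 0.15752 = 0.1560.

Posterior probability ≈ 0.1560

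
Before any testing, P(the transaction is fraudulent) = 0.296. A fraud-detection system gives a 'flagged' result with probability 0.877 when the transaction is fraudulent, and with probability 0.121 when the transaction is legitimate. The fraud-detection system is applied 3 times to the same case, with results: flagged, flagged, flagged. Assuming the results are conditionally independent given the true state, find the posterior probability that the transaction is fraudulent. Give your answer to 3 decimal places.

Posterior P(H) ≈ 0.994

With H the event that the transaction is fraudulent, the joint likelihood of the observed sequence is P(data|H) = 0.877·0.877·0.877 = 0.67453 and P(data|¬H) = 0.121·0.121·0.121 = 0.0017716.
Bayes: P(H|data) = 0.296·0.67453 / (0.296·0.67453 + 0.704·0.0017716) = 0.19966/0.20091 = 0.9938.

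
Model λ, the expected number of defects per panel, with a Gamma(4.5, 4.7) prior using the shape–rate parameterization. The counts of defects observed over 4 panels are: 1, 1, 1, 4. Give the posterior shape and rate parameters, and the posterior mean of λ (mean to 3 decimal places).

Posterior: Gamma(shape=11.5, rate=8.7); mean ≈ 1.322

The Poisson likelihood adds the total count to the shape and the number of exposure periods to the rate. Here ∑xᵢ = 7 and n = 4, so shape 4.5→11.5 and rate 4.7→8.7.
E[λ | data] = 11.5/8.7 = 1.322.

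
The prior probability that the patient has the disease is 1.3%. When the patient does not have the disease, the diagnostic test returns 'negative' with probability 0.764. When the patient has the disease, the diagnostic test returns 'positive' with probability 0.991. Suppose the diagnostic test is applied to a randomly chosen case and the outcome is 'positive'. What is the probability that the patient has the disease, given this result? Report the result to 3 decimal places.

P(H | E) ≈ 0.052

Write H for 'the patient has the disease'. Prior odds H:¬H = 0.013/0.987 = 0.013171. For the 'positive' outcome, the likelihood ratio is 0.991/0.236 = 4.1992.
Posterior odds = 0.013171 × 4.1992 = 0.055308, so P(H|E) = 0.055308/(1+0.055308) = 0.052.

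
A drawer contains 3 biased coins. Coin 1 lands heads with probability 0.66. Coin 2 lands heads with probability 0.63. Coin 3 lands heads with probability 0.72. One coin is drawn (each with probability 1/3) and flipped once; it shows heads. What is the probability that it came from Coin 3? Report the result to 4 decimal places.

Posterior probability ≈ 0.3582

Tabulate prior·likelihood by source: [1] prior 0.333333, lik 0.66, product 0.2200; [2] prior 0.333333, lik 0.63, product 0.2100; [3] prior 0.333333, lik 0.72, product 0.2400.
Normalizing constant = 0.67000; the posterior for Coin 3 is its product over the sum, 0.2400/0.67000 = 0.3582.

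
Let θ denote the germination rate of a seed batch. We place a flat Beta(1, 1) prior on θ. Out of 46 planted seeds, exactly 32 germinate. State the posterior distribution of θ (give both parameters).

Posterior: Beta(33, 15)

Observing 32 successes and 14 failures updates Beta(1, 1) by adding the success and failure counts to the two shape parameters: α = 1+32 = 33, β = 1+14 = 15.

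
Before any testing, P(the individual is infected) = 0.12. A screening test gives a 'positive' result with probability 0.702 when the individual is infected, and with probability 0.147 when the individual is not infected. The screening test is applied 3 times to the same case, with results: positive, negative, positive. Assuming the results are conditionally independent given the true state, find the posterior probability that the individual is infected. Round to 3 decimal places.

Posterior P(H) ≈ 0.521

Let H be the event that the individual is infected; start with P(H) = 0.12. P('positive'|H) = 0.702, P('positive'|¬H) = 0.147.
Update on result 1 ('positive'): P(H) ← 0.702·0.1200 / (0.702·0.1200 + 0.147·0.8800) = 0.084240/0.21360 = 0.3944.
Update on result 2 ('negative'): P(H) ← 0.298·0.3944 / (0.298·0.3944 + 0.853·0.6056) = 0.11753/0.63412 = 0.1853.
Update on result 3 ('positive'): P(H) ← 0.702·0.1853 / (0.702·0.1853 + 0.147·0.8147) = 0.13011/0.24986 = 0.5207.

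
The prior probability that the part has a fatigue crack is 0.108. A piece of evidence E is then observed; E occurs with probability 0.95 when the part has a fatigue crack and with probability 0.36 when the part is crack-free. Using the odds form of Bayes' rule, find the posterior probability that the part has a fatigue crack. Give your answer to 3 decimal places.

Posterior probability ≈ 0.242

Prior odds = 0.108/(1−0.108) = 0.12108.
Likelihood ratio for E = 0.95/0.36 = 2.6389.
Posterior odds = prior odds × LR = 0.31951.
Posterior probability = odds/(1+odds) = 0.31951/1.3195 = 0.242.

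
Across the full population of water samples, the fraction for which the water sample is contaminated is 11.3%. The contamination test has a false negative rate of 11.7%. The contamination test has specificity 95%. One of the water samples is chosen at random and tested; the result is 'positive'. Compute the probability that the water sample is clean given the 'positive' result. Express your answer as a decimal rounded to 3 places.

Write H for 'the water sample is contaminated'. Prior odds H:¬H = 0.113/0.887 = 0.12740. For the 'positive' outcome, the likelihood ratio is 0.883/0.05 = 17.660.
Posterior odds = 0.12740 × 17.660 = 2.2498, so P(H|E) = 2.2498/(1+2.2498) = 0.692. Then P(¬H|E) = 1 − 0.692 = 0.308.

P(¬H | E) ≈ 0.308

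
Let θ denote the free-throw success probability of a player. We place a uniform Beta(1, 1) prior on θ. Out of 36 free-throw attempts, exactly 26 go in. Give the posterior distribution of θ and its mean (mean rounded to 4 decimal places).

Posterior: Beta(27, 11); mean ≈ 0.7105

The binomial likelihood is conjugate to the Beta prior: with 26 successes and 10 failures, the posterior is Beta(1+26, 1+10) = Beta(27, 11).
E[θ | data] = 27/(27+11) = 0.7105.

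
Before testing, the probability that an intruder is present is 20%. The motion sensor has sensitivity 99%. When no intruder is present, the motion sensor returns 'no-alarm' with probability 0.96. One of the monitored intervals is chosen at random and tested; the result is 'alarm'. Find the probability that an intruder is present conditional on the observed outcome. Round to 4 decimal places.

P(H | E) ≈ 0.8609

Write H for 'an intruder is present'. Prior odds H:¬H = 0.2/0.8 = 0.25000. For the 'alarm' outcome, the likelihood ratio is 0.99/0.04 = 24.750.
Posterior odds = 0.25000 × 24.750 = 6.1875, so P(H|E) = 6.1875/(1+6.1875) = 0.8609.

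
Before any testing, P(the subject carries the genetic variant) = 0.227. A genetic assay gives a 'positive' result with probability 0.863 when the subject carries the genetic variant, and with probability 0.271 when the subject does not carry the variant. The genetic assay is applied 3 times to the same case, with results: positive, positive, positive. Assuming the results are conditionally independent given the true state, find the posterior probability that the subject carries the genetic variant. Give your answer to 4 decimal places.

Posterior P(H) ≈ 0.9046

With H the event that the subject carries the genetic variant, the joint likelihood of the observed sequence is P(data|H) = 0.863·0.863·0.863 = 0.64274 and P(data|¬H) = 0.271·0.271·0.271 = 0.019903.
Bayes: P(H|data) = 0.227·0.64274 / (0.227·0.64274 + 0.773·0.019903) = 0.14590/0.16129 = 0.9046.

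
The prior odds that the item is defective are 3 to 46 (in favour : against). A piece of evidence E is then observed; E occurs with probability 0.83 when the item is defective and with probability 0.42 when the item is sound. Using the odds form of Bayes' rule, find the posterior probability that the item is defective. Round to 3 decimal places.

Prior odds = 3/46 = 0.065217. In log-odds, ln(0.065217) = -2.7300.
Add log likelihood ratio: ln(1.9762) = 0.68117.
Posterior log-odds = -2.0489, so posterior odds = exp(-2.0489) = 0.12888. Converting, P(H|E) = 0.12888/1.1289 = 0.114.

Posterior probability ≈ 0.114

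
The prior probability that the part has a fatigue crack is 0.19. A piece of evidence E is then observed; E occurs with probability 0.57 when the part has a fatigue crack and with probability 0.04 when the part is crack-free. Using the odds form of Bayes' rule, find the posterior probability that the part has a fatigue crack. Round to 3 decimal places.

Prior odds = 0.19/(1−0.19) = 0.23457.
Likelihood ratio for E = 0.57/0.04 = 14.250.
Posterior odds = prior odds × LR = 3.3426.
Posterior probability = odds/(1+odds) = 3.3426/4.3426 = 0.770.

Posterior probability ≈ 0.770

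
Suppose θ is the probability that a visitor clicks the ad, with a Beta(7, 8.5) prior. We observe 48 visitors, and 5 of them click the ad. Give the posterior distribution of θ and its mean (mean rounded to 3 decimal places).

Posterior: Beta(12, 51.5); mean ≈ 0.189

The binomial likelihood is conjugate to the Beta prior: with 5 successes and 43 failures, the posterior is Beta(7+5, 8.5+43) = Beta(12, 51.5).
Posterior mean = α/(α+β) = 12/63.5 = 0.189.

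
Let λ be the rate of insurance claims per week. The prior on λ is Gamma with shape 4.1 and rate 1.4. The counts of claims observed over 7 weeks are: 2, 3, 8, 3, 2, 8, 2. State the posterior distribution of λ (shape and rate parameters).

Total count ∑xᵢ = 28 over n = 7 weeks.
Gamma is conjugate to the Poisson likelihood: posterior is Gamma(shape = 4.1+28 = 32.1, rate = 1.4+7 = 8.4).

Posterior: Gamma(shape=32.1, rate=8.4)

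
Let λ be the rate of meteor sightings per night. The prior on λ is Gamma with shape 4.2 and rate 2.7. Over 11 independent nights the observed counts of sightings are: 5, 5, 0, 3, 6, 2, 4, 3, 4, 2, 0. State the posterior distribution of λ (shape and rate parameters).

Posterior: Gamma(shape=38.2, rate=13.7)

Total count ∑xᵢ = 34 over n = 11 nights.
Gamma is conjugate to the Poisson likelihood: posterior is Gamma(shape = 4.2+34 = 38.2, rate = 2.7+11 = 13.7).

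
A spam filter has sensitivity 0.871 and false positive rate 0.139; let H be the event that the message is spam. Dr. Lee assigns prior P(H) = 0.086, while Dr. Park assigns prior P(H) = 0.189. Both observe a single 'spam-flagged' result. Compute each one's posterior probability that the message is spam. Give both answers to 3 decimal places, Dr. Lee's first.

Dr. Lee: 0.371; Dr. Park: 0.594

The likelihood ratio for a 'spam-flagged' result is 0.871/0.139 = 6.2662.
Dr. Lee: prior odds 0.086/0.914 = 0.094092; posterior odds 0.58960; posterior probability 0.371.
Dr. Park: prior odds 0.189/0.811 = 0.23305; posterior odds 1.4603; posterior probability 0.594.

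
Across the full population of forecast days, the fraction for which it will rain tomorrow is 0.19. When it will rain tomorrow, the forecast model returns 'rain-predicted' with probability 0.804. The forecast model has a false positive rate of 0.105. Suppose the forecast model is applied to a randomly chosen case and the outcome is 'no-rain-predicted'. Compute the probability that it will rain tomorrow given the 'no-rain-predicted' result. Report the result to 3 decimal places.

Write H for 'it will rain tomorrow'. Prior odds H:¬H = 0.19/0.81 = 0.23457. For the 'no-rain-predicted' outcome, the likelihood ratio is 0.196/0.895 = 0.21899.
Posterior odds = 0.23457 × 0.21899 = 0.051369, so P(H|E) = 0.051369/(1+0.051369) = 0.049.

P(H | E) ≈ 0.049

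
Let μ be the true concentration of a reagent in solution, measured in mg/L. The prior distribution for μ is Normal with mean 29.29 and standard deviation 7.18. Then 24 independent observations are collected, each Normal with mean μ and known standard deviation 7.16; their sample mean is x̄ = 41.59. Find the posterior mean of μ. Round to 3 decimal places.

Posterior mean ≈ 41.101

With known σ, the Normal prior is conjugate. Weight on the data is w = (n/σ²)/(n/σ² + 1/τ₀²) = 0.468150/(0.468150+0.0193977) = 0.96021.
Posterior mean = w·x̄ + (1−w)·μ₀ = 0.96021·41.59 + 0.039786·29.29 = 41.101.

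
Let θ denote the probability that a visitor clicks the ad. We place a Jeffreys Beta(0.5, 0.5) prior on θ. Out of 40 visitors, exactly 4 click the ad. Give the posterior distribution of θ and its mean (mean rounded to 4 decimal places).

The binomial likelihood is conjugate to the Beta prior: with 4 successes and 36 failures, the posterior is Beta(0.5+4, 0.5+36) = Beta(4.5, 36.5).
E[θ | data] = 4.5/(4.5+36.5) = 0.1098.

Posterior: Beta(4.5, 36.5); mean ≈ 0.1098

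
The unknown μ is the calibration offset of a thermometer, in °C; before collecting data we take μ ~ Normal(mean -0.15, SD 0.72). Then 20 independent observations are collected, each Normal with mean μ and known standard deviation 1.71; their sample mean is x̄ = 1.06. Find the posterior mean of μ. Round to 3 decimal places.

Prior precision 1/τ₀² = 1/0.72² = 1.92901; data precision n/σ² = 20/1.71² = 6.83971.
Posterior precision = 1.92901 + 6.83971 = 8.76872.
Posterior mean = (1.92901·-0.15 + 6.83971·1.06) / 8.76872 = 0.794.

Posterior mean ≈ 0.794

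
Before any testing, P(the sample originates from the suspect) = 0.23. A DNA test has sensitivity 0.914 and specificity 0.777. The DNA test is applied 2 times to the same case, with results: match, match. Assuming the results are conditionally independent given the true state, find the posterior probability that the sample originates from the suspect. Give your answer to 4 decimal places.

Let H be the event that the sample originates from the suspect; start with P(H) = 0.23. P('match'|H) = 0.914, P('match'|¬H) = 0.223.
Update on result 1 ('match'): P(H) ← 0.914·0.2300 / (0.914·0.2300 + 0.223·0.7700) = 0.21022/0.38193 = 0.5504.
Update on result 2 ('match'): P(H) ← 0.914·0.5504 / (0.914·0.5504 + 0.223·0.4496) = 0.50308/0.60334 = 0.8338.

Posterior P(H) ≈ 0.8338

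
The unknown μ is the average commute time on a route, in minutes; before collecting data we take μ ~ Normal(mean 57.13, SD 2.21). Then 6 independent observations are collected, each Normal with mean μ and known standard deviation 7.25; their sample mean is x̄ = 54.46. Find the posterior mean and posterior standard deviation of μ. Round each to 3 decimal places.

With known σ, the Normal prior is conjugate. Weight on the data is w = (n/σ²)/(n/σ² + 1/τ₀²) = 0.114150/(0.114150+0.204746) = 0.35795.
Posterior mean = w·x̄ + (1−w)·μ₀ = 0.35795·54.46 + 0.64205·57.13 = 56.174. Posterior variance = 1/(0.114150+0.204746) = 3.13582, so SD = 1.771.

Posterior mean ≈ 56.174; posterior SD ≈ 1.771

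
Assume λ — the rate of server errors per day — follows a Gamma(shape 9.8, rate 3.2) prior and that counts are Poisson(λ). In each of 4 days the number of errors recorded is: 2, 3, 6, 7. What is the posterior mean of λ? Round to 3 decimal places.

The Poisson likelihood adds the total count to the shape and the number of exposure periods to the rate. Here ∑xᵢ = 18 and n = 4, so shape 9.8→27.8 and rate 3.2→7.2.
Posterior mean = shape/rate = 27.8/7.2 = 3.861.

Posterior mean ≈ 3.861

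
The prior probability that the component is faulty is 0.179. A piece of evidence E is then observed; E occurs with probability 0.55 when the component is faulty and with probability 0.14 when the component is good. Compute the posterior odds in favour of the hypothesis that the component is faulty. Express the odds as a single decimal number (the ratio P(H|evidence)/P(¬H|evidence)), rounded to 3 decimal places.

Prior odds = 0.179/(1−0.179) = 0.21803. In log-odds, ln(0.21803) = -1.5231.
Add log likelihood ratio: ln(3.9286) = 1.3683.
Posterior log-odds = -0.15486, so posterior odds = exp(-0.15486) = 0.85653.

Posterior odds ≈ 0.857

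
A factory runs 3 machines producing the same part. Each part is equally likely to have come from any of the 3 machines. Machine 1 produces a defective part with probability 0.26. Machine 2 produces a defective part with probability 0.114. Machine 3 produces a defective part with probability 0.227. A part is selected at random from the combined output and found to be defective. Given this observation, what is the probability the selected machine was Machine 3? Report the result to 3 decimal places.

Posterior probability ≈ 0.378

P(defective|M1) = 0.26; P(defective|M2) = 0.114; P(defective|M3) = 0.227.
Prior × likelihood for each source: 0.333333·0.26=0.08667, 0.333333·0.114=0.03800, 0.333333·0.227=0.07567. Summing gives P(defective) = 0.20033.
P(Machine 3 | defective) = 0.07567 / 0.20033 = 0.378.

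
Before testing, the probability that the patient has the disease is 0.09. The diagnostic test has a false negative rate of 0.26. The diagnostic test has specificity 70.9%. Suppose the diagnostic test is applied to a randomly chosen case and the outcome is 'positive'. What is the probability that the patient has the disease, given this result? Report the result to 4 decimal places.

P(H | E) ≈ 0.2010

Write H for 'the patient has the disease'. Prior odds H:¬H = 0.09/0.91 = 0.098901. For the 'positive' outcome, the likelihood ratio is 0.74/0.291 = 2.5430.
Posterior odds = 0.098901 × 2.5430 = 0.25150, so P(H|E) = 0.25150/(1+0.25150) = 0.2010.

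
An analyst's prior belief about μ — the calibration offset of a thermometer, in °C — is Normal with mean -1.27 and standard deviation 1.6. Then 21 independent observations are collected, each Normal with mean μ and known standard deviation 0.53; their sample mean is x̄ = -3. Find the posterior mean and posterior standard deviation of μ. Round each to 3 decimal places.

Posterior mean ≈ -2.991; posterior SD ≈ 0.115

With known σ, the Normal prior is conjugate. Weight on the data is w = (n/σ²)/(n/σ² + 1/τ₀²) = 74.7597/(74.7597+0.390625) = 0.99480.
Posterior mean = w·x̄ + (1−w)·μ₀ = 0.99480·-3 + 0.0051979·-1.27 = -2.991. Posterior variance = 1/(74.7597+0.390625) = 0.0133067, so SD = 0.115.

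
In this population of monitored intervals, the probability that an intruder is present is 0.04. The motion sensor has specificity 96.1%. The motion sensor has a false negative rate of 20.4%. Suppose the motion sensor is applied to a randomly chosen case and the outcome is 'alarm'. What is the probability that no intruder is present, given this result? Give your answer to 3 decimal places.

P(¬H | E) ≈ 0.540

Write H for 'an intruder is present'. Prior odds H:¬H = 0.04/0.96 = 0.041667. For the 'alarm' outcome, the likelihood ratio is 0.796/0.039 = 20.410.
Posterior odds = 0.041667 × 20.410 = 0.85043, so P(H|E) = 0.85043/(1+0.85043) = 0.460. Then P(¬H|E) = 1 − 0.460 = 0.540.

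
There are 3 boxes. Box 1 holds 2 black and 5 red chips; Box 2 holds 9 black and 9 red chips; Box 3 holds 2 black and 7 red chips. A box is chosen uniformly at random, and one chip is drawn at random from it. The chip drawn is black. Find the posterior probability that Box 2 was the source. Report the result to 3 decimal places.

P(black|Box 1) = 0.2857; P(black|Box 2) = 0.5; P(black|Box 3) = 0.2222.
Prior × likelihood for each source: 0.333333·0.2857=0.09524, 0.333333·0.5=0.1667, 0.333333·0.2222=0.07407. Summing gives P(black) = 0.33598.
P(Box 2 | black) = 0.1667 / 0.33598 = 0.496.

Posterior probability ≈ 0.496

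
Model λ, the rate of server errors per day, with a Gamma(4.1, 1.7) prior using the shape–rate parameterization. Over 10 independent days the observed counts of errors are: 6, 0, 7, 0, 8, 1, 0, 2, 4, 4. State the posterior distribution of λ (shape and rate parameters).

Total count ∑xᵢ = 32 over n = 10 days.
Gamma is conjugate to the Poisson likelihood: posterior is Gamma(shape = 4.1+32 = 36.1, rate = 1.7+10 = 11.7).

Posterior: Gamma(shape=36.1, rate=11.7)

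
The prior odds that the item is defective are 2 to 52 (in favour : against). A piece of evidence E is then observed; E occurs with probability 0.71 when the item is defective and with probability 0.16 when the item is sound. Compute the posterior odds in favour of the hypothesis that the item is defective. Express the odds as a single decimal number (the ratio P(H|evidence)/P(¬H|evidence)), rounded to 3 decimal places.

Posterior odds ≈ 0.171

Prior odds = 2/52 = 0.038462.
Likelihood ratio for E = 0.71/0.16 = 4.4375.
Posterior odds = prior odds × LR = 0.17067.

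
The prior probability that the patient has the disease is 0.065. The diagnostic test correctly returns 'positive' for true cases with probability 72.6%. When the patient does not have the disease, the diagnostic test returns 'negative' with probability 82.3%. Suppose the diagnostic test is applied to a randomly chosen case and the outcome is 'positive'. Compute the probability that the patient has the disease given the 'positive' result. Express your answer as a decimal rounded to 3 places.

P(H | E) ≈ 0.222

Let H be the event that the patient has the disease. P(H) = 0.065, so P(¬H) = 0.935. With E the 'positive' result, P(E|H) = 0.726 and P(E|¬H) = 0.177.
P(E) = 0.726·0.065 + 0.177·0.935 = 0.047190 + 0.16550 = 0.21269.
By Bayes' theorem, P(H|E) = 0.047190 / 0.21269 = 0.222.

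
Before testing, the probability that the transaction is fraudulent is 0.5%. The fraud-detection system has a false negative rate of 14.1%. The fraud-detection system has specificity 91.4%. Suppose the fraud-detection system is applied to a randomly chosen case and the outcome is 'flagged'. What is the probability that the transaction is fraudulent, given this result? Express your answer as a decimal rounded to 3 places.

Let H be the event that the transaction is fraudulent. P(H) = 0.005, so P(¬H) = 0.995. With E the 'flagged' result, P(E|H) = 0.859 and P(E|¬H) = 0.086.
P(E) = 0.859·0.005 + 0.086·0.995 = 0.0042950 + 0.085570 = 0.089865.
By Bayes' theorem, P(H|E) = 0.0042950 / 0.089865 = 0.048.

P(H | E) ≈ 0.048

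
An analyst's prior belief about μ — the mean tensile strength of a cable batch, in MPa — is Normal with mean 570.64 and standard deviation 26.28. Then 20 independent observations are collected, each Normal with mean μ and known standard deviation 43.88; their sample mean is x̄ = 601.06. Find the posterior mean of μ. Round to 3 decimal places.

With known σ, the Normal prior is conjugate. Weight on the data is w = (n/σ²)/(n/σ² + 1/τ₀²) = 0.0103872/(0.0103872+0.00144794) = 0.87766.
Posterior mean = w·x̄ + (1−w)·μ₀ = 0.87766·601.06 + 0.12234·570.64 = 597.338.

Posterior mean ≈ 597.338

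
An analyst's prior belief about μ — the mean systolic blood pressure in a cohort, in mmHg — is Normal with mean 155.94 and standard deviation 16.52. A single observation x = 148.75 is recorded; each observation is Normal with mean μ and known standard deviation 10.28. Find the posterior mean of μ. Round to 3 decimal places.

Posterior mean ≈ 150.757

With known σ, the Normal prior is conjugate. Weight on the data is w = (n/σ²)/(n/σ² + 1/τ₀²) = 0.00946267/(0.00946267+0.00366421) = 0.72086.
Posterior mean = w·x̄ + (1−w)·μ₀ = 0.72086·148.75 + 0.27914·155.94 = 150.757.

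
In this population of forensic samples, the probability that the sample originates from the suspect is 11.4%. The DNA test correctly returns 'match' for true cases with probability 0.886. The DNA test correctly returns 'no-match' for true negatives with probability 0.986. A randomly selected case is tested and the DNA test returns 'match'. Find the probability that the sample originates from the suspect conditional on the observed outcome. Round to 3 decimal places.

Write H for 'the sample originates from the suspect'. Prior odds H:¬H = 0.114/0.886 = 0.12867. For the 'match' outcome, the likelihood ratio is 0.886/0.014 = 63.286.
Posterior odds = 0.12867 × 63.286 = 8.1429, so P(H|E) = 8.1429/(1+8.1429) = 0.891.

P(H | E) ≈ 0.891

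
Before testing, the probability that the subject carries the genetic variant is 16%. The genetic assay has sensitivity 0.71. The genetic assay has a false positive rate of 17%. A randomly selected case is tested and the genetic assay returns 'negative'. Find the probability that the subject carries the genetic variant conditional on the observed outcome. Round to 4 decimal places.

P(H | E) ≈ 0.0624

Write H for 'the subject carries the genetic variant'. Prior odds H:¬H = 0.16/0.84 = 0.19048. For the 'negative' outcome, the likelihood ratio is 0.29/0.83 = 0.34940.
Posterior odds = 0.19048 × 0.34940 = 0.066552, so P(H|E) = 0.066552/(1+0.066552) = 0.0624.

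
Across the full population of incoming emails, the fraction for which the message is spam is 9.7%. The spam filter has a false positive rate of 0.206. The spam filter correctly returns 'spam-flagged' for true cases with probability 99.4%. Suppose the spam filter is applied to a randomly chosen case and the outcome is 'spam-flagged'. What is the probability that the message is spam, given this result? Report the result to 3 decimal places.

Let H be the event that the message is spam. P(H) = 0.097, so P(¬H) = 0.903. With E the 'spam-flagged' result, P(E|H) = 0.994 and P(E|¬H) = 0.206.
P(E) = 0.994·0.097 + 0.206·0.903 = 0.096418 + 0.18602 = 0.28244.
By Bayes' theorem, P(H|E) = 0.096418 / 0.28244 = 0.341.

P(H | E) ≈ 0.341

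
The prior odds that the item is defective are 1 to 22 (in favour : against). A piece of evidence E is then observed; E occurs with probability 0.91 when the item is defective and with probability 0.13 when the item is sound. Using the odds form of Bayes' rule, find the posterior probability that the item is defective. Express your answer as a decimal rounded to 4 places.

Posterior probability ≈ 0.2414

Prior odds = 1/22 = 0.045455. In log-odds, ln(0.045455) = -3.0910.
Add log likelihood ratio: ln(7.0000) = 1.9459.
Posterior log-odds = -1.1451, so posterior odds = exp(-1.1451) = 0.31818. Converting, P(H|E) = 0.31818/1.3182 = 0.2414.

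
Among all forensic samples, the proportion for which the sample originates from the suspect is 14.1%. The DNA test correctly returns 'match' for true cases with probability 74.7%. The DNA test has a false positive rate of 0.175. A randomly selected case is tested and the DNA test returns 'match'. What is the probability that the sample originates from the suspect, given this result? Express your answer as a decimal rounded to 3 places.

Let H be the event that the sample originates from the suspect. P(H) = 0.141, so P(¬H) = 0.859. With E the 'match' result, P(E|H) = 0.747 and P(E|¬H) = 0.175.
P(E) = 0.747·0.141 + 0.175·0.859 = 0.10533 + 0.15032 = 0.25565.
By Bayes' theorem, P(H|E) = 0.10533 / 0.25565 = 0.412.

P(H | E) ≈ 0.412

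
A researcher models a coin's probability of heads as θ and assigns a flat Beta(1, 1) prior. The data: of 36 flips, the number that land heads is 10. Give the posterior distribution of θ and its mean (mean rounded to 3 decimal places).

Posterior: Beta(11, 27); mean ≈ 0.289

Observing 10 successes and 26 failures updates Beta(1, 1) by adding the success and failure counts to the two shape parameters: α = 1+10 = 11, β = 1+26 = 27.
E[θ | data] = 11/(11+27) = 0.289.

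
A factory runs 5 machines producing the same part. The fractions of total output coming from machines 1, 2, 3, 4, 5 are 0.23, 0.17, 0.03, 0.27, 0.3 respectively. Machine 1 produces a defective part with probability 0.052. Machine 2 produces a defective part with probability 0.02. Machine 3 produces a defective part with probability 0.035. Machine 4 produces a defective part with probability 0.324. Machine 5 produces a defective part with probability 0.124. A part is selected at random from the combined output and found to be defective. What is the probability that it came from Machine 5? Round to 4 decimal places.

Tabulate prior·likelihood by source: [1] prior 0.23, lik 0.052, product 0.01196; [2] prior 0.17, lik 0.02, product 0.003400; [3] prior 0.03, lik 0.035, product 0.001050; [4] prior 0.27, lik 0.324, product 0.08748; [5] prior 0.3, lik 0.124, product 0.03720.
Normalizing constant = 0.14109; the posterior for Machine 5 is its product over the sum, 0.03720/0.14109 = 0.2637.

Posterior probability ≈ 0.2637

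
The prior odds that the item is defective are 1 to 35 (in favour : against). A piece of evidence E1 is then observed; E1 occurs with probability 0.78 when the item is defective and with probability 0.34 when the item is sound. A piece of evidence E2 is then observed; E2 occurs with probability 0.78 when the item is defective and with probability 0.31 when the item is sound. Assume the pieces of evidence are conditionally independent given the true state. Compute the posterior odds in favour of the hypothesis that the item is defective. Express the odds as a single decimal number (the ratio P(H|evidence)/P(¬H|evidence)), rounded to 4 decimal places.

Posterior odds ≈ 0.1649

Prior odds = 1/35 = 0.028571. In log-odds, ln(0.028571) = -3.5553.
Add log likelihood ratios: ln(2.2941) + ln(2.5161) = 1.7531.
Posterior log-odds = -1.8023, so posterior odds = exp(-1.8023) = 0.16492.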